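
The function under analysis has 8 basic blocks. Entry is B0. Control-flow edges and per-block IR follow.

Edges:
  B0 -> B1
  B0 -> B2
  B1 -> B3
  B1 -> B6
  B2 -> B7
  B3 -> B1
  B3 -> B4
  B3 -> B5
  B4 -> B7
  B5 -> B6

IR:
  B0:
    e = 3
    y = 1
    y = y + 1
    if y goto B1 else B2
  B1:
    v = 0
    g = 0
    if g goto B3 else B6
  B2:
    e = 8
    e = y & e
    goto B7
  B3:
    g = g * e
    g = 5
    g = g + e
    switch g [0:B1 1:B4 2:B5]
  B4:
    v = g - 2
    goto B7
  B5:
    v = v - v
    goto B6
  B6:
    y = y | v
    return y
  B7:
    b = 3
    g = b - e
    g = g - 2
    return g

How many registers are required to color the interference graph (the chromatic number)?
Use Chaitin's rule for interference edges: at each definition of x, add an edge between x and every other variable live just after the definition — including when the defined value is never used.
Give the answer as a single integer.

Answer: 4

Derivation:
Block summaries:
  B0: def={e,y} ue=∅
  B1: def={g,v} ue=∅
  B2: def={e} ue={y}
  B3: def={g} ue={e,g}
  B4: def={v} ue={g}
  B5: def={v} ue={v}
  B6: def={y} ue={v,y}
  B7: def={b,g} ue={e}

Backward fixpoint:
  B0 li=∅ lo={e,y}
  B1 li={e,y} lo={e,g,v,y}
  B2 li={y} lo={e}
  B3 li={e,g,v,y} lo={e,g,v,y}
  B4 li={e,g} lo={e}
  B5 li={v,y} lo={v,y}
  B6 li={v,y} lo=∅
  B7 li={e} lo=∅

Interfere edges:
  b: {e}
  e: {b,g,v,y}
  g: {e,v,y}
  v: {e,g,y}
  y: {e,g,v}

Registers:
  clique {e,g,v,y} ⇒ need ≥ 4
  4-colouring: R0={e}  R1={b,g}  R2={v}  R3={y}
  χ = 4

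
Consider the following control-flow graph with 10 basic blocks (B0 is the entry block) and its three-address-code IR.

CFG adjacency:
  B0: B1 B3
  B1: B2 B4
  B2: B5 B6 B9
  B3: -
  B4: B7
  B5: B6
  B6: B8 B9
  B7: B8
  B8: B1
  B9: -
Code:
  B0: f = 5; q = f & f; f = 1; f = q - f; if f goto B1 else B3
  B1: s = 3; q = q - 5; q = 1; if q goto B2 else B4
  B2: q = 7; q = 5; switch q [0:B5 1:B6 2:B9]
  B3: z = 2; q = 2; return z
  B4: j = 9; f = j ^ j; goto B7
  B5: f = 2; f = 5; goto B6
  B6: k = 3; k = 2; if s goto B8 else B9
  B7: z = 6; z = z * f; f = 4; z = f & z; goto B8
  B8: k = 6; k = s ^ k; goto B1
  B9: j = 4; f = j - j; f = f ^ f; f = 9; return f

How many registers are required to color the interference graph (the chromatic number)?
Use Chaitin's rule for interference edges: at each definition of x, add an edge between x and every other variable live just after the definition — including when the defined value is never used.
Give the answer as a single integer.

Per-block:
  B0 def {f,q} use ∅
  B1 def {q,s} use {q}
  B2 def {q} use ∅
  B3 def {q,z} use ∅
  B4 def {f,j} use ∅
  B5 def {f} use ∅
  B6 def {k} use {s}
  B7 def {f,z} use {f}
  B8 def {k} use {s}
  B9 def {f,j} use ∅

Liveness:
  live B0: ∅→{q}
  live B1: {q}→{q,s}
  live B2: {s}→{q,s}
  live B3: ∅→∅
  live B4: {q,s}→{f,q,s}
  live B5: {q,s}→{q,s}
  live B6: {q,s}→{q,s}
  live B7: {f,q,s}→{q,s}
  live B8: {q,s}→{q}
  live B9: ∅→∅

Interfere edges:
  f↔{q,s,z}
  j↔{q,s}
  k↔{q,s}
  q↔{f,j,k,s,z}
  s↔{f,j,k,q,z}
  z↔{f,q,s}

Registers:
  lower bound: {f,q,s,z} mutually conflict ⇒ χ ≥ 4
  assign f→R2 j→R2 k→R2 q→R0 s→R1 z→R3 — no edge inside a register ⇒ χ ≤ 4
  χ = 4

Answer: 4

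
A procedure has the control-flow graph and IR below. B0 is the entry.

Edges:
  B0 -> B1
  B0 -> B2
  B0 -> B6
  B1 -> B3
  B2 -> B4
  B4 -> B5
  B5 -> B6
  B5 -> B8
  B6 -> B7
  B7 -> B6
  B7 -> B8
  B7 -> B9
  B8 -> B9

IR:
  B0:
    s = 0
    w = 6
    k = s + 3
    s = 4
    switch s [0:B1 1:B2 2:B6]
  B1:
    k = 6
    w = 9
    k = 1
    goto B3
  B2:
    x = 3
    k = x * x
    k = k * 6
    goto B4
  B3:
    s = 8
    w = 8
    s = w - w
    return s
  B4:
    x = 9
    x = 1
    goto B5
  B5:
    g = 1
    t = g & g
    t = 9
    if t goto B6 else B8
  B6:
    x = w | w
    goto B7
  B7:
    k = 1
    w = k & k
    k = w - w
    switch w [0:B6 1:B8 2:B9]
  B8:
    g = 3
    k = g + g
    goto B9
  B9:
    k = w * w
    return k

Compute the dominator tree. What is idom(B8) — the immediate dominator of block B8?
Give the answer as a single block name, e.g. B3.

idom tree: B1←B0 B2←B0 B3←B1 B4←B2 B5←B4 B6←B0 B7←B6 B8←B0 B9←B0
Join-block Dom:
  B6: preds {B0,B5,B7}: {B0} ∩ {B0,B2,B4,B5} ∩ {B0,B6,B7} = {B0}; idom=B0
  B8: preds {B5,B7}: {B0,B2,B4,B5} ∩ {B0,B6,B7} = {B0}; idom=B0
  B9: preds {B7,B8}: {B0,B6,B7} ∩ {B0,B8} = {B0}; idom=B0

idom(B8) = B0

Answer: B0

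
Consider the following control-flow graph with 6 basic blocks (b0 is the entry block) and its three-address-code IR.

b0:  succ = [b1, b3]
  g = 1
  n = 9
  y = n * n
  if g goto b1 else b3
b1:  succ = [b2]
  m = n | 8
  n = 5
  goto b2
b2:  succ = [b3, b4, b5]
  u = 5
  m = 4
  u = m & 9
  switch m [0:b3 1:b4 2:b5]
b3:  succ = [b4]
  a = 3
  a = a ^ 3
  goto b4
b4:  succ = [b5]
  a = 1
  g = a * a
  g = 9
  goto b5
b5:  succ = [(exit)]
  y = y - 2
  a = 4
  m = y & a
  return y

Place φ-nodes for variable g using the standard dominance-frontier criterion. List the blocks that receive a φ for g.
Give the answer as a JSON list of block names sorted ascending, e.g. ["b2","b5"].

Answer: ["b5"]

Derivation:
idom tree: b1←b0 b2←b1 b3←b0 b4←b0 b5←b0
Dom∩ at merges:
  b3: preds {b0,b2}: {b0} ∩ {b0,b1,b2} = {b0}; idom=b0
  b4: preds {b2,b3}: {b0,b1,b2} ∩ {b0,b3} = {b0}; idom=b0
  b5: preds {b2,b4}: {b0,b1,b2} ∩ {b0,b4} = {b0}; idom=b0

DF walk-up:
  b3←b0: walk · to b0
  b3←b2: walk b2→b1 to b0
  b4←b2: walk b2→b1 to b0
  b4←b3: walk b3 to b0
  b5←b2: walk b2→b1 to b0
  b5←b4: walk b4 to b0
  b0: DF=∅
  b1: DF={b3,b4,b5}
  b2: DF={b3,b4,b5}
  b3: DF={b4}
  b4: DF={b5}
  b5: DF=∅

φ for g: defs {b0,b4}
  DF⁺ = {b5}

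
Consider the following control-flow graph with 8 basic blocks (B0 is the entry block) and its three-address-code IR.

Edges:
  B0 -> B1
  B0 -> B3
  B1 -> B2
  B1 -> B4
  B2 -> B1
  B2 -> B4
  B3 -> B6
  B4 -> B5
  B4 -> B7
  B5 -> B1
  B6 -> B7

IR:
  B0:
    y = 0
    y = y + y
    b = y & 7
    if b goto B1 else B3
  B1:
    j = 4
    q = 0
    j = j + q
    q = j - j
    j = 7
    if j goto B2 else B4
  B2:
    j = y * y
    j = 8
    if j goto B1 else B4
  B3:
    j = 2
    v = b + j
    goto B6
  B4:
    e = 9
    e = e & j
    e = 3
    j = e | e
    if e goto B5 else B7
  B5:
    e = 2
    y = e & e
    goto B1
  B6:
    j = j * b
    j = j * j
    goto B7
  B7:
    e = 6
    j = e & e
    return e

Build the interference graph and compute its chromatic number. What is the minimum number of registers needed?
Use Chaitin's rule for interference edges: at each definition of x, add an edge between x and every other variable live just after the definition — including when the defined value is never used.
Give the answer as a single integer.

Answer: 3

Working:
Block summaries:
  B0: {b,y} / ∅
  B1: {j,q} / ∅
  B2: {j} / {y}
  B3: {j,v} / {b}
  B4: {e,j} / {j}
  B5: {e,y} / ∅
  B6: {j} / {b,j}
  B7: {e,j} / ∅

Backward fixpoint:
  B0: in=∅ out={b,y}
  B1: in={y} out={j,y}
  B2: in={y} out={j,y}
  B3: in={b} out={b,j}
  B4: in={j} out=∅
  B5: in=∅ out={y}
  B6: in={b,j} out=∅
  B7: in=∅ out=∅

Interference:
  b — {j,v,y}
  e — {j}
  j — {b,e,q,v,y}
  q — {j,y}
  v — {b,j}
  y — {b,j,q}

Colouring:
  lower bound: {b,j,v} mutually conflict ⇒ χ ≥ 3
  assign b→c1 e→c1 j→c0 q→c1 v→c2 y→c2 — no edge inside a register ⇒ χ ≤ 3
  χ = 3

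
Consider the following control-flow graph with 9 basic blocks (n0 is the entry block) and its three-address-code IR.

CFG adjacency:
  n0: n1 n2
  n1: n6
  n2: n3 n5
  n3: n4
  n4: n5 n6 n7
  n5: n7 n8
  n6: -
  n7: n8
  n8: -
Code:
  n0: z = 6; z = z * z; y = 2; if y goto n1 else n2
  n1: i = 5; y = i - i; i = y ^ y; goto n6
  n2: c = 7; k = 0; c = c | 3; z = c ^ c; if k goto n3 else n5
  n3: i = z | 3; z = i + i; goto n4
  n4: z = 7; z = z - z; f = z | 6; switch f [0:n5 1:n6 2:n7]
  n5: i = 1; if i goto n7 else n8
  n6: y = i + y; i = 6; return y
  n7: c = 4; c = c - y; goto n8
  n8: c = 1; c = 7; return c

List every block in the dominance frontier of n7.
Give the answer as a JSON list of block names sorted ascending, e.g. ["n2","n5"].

Answer: ["n8"]

Working:
idom tree: n1←n0 n2←n0 n3←n2 n4←n3 n5←n2 n6←n0 n7←n2 n8←n2
Dom at joins:
  n5: preds {n2,n4}: {n0,n2} ∩ {n0,n2,n3,n4} = {n0,n2}; idom=n2
  n6: preds {n1,n4}: {n0,n1} ∩ {n0,n2,n3,n4} = {n0}; idom=n0
  n7: preds {n4,n5}: {n0,n2,n3,n4} ∩ {n0,n2,n5} = {n0,n2}; idom=n2
  n8: preds {n5,n7}: {n0,n2,n5} ∩ {n0,n2,n7} = {n0,n2}; idom=n2

DF walk-up:
  n5←n2: walk · to n2
  n5←n4: walk n4→n3 to n2
  n6←n1: walk n1 to n0
  n6←n4: walk n4→n3→n2 to n0
  n7←n4: walk n4→n3 to n2
  n7←n5: walk n5 to n2
  n8←n5: walk n5 to n2
  n8←n7: walk n7 to n2
  DF(n0)=∅
  DF(n1)={n6}
  DF(n2)={n6}
  DF(n3)={n5,n6,n7}
  DF(n4)={n5,n6,n7}
  DF(n5)={n7,n8}
  DF(n6)=∅
  DF(n7)={n8}
  DF(n8)=∅

DF(n7) = ["n8"]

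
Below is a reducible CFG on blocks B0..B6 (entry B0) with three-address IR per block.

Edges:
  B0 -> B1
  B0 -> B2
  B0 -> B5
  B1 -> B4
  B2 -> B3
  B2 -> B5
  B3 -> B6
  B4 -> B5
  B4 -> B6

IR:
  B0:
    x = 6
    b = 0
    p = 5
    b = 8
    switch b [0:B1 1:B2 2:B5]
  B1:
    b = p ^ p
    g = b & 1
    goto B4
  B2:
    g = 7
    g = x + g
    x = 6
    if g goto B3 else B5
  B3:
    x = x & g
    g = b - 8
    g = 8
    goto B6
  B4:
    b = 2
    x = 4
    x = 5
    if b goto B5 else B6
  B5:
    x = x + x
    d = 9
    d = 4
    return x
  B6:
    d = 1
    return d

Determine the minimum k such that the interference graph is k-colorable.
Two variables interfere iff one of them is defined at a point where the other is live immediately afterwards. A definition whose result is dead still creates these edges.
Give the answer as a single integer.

Answer: 3

Analysis:
def/use:
  B0 def {b,p,x} use ∅
  B1 def {b,g} use {p}
  B2 def {g,x} use {x}
  B3 def {g,x} use {b,g,x}
  B4 def {b,x} use ∅
  B5 def {d,x} use {x}
  B6 def {d} use ∅

Liveness:
  live B0: ∅→{b,p,x}
  live B1: {p}→∅
  live B2: {b,x}→{b,g,x}
  live B3: {b,g,x}→∅
  live B4: ∅→{x}
  live B5: {x}→∅
  live B6: ∅→∅

Interference:
  b: {g,p,x}
  d: {x}
  g: {b,x}
  p: {b,x}
  x: {b,d,g,p}

Registers:
  lower bound: {b,g,x} mutually conflict ⇒ χ ≥ 3
  assign b→c1 d→c1 g→c2 p→c2 x→c0 — no edge inside a register ⇒ χ ≤ 3
  χ = 3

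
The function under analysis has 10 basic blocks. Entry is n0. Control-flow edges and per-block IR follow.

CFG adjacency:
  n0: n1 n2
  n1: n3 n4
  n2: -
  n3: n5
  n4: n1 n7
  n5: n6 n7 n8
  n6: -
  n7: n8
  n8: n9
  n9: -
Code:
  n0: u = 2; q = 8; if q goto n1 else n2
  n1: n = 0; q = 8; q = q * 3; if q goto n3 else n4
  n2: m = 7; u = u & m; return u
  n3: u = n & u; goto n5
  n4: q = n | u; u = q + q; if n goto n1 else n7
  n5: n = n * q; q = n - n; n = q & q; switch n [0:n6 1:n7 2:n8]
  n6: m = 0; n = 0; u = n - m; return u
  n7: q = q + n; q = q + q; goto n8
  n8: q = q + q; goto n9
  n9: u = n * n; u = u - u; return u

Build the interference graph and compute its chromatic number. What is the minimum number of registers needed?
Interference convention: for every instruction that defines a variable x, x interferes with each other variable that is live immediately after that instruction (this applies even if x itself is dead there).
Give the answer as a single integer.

Block summaries:
  n0: def={q,u} ue=∅
  n1: def={n,q} ue=∅
  n2: def={m,u} ue={u}
  n3: def={u} ue={n,u}
  n4: def={q,u} ue={n,u}
  n5: def={n,q} ue={n,q}
  n6: def={m,n,u} ue=∅
  n7: def={q} ue={n,q}
  n8: def={q} ue={q}
  n9: def={u} ue={n}

Live sets:
  n0: in=∅ out={u}
  n1: in={u} out={n,q,u}
  n2: in={u} out=∅
  n3: in={n,q,u} out={n,q}
  n4: in={n,u} out={n,q,u}
  n5: in={n,q} out={n,q}
  n6: in=∅ out=∅
  n7: in={n,q} out={n,q}
  n8: in={n,q} out={n}
  n9: in={n} out=∅

Conflict graph:
  m — {n,u}
  n — {m,q,u}
  q — {n,u}
  u — {m,n,q}

Colouring:
  clique {m,n,u} ⇒ need ≥ 3
  assign m→c2 n→c0 q→c2 u→c1 — no edge inside a register ⇒ χ ≤ 3
  χ = 3

Answer: 3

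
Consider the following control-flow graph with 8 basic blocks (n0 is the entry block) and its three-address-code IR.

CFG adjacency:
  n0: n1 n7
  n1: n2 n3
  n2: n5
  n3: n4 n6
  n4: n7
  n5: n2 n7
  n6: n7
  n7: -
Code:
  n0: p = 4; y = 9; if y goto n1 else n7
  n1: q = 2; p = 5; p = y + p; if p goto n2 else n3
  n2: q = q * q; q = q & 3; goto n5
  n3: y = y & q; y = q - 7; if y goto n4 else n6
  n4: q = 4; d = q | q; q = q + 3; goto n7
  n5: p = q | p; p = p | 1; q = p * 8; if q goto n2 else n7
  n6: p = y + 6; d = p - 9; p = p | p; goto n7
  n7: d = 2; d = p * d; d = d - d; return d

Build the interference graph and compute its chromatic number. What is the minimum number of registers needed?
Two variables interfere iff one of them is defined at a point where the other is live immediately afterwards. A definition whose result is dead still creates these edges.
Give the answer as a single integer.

Answer: 3

Analysis:
Per-block:
  n0: def={p,y} ue=∅
  n1: def={p,q} ue={y}
  n2: def={q} ue={q}
  n3: def={y} ue={q,y}
  n4: def={d,q} ue=∅
  n5: def={p,q} ue={p,q}
  n6: def={d,p} ue={y}
  n7: def={d} ue={p}

Backward fixpoint:
  n0 li=∅ lo={p,y}
  n1 li={y} lo={p,q,y}
  n2 li={p,q} lo={p,q}
  n3 li={p,q,y} lo={p,y}
  n4 li={p} lo={p}
  n5 li={p,q} lo={p,q}
  n6 li={y} lo={p}
  n7 li={p} lo=∅

Conflict graph:
  d — {p,q}
  p — {d,q,y}
  q — {d,p,y}
  y — {p,q}

Colouring:
  {d,p,q} pairwise interfere (3-clique) ⇒ χ ≥ 3
  3-colouring: c0={p}  c1={q}  c2={d,y}
  χ = 3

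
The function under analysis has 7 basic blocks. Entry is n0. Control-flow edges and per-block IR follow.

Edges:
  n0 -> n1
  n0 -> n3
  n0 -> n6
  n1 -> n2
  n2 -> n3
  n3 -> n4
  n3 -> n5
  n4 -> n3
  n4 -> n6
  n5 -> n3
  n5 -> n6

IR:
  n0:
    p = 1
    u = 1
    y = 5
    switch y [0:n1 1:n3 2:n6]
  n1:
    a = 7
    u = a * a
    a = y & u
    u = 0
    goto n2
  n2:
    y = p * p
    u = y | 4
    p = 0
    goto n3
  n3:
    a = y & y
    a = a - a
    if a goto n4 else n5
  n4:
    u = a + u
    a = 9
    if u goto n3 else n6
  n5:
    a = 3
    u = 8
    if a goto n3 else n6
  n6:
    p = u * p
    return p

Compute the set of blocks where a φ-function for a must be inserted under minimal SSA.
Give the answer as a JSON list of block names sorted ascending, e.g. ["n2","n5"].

Answer: ["n3", "n6"]

Derivation:
idom tree: n1←n0 n2←n1 n3←n0 n4←n3 n5←n3 n6←n0
Dom at joins:
  n3: preds {n0,n2,n4,n5}: {n0} ∩ {n0,n1,n2} ∩ {n0,n3,n4} ∩ {n0,n3,n5} = {n0}; idom=n0
  n6: preds {n0,n4,n5}: {n0} ∩ {n0,n3,n4} ∩ {n0,n3,n5} = {n0}; idom=n0

DF walk-up:
  join n3 pred n0: · stop@n0
  join n3 pred n2: n2→n1 stop@n0
  join n3 pred n4: n4→n3 stop@n0
  join n3 pred n5: n5→n3 stop@n0
  join n6 pred n0: · stop@n0
  join n6 pred n4: n4→n3 stop@n0
  join n6 pred n5: n5→n3 stop@n0
  DF(n0)=∅
  DF(n1)={n3}
  DF(n2)={n3}
  DF(n3)={n3,n6}
  DF(n4)={n3,n6}
  DF(n5)={n3,n6}
  DF(n6)=∅

φ for a: defs {n1,n3,n4,n5}
  DF⁺ = {n3,n6}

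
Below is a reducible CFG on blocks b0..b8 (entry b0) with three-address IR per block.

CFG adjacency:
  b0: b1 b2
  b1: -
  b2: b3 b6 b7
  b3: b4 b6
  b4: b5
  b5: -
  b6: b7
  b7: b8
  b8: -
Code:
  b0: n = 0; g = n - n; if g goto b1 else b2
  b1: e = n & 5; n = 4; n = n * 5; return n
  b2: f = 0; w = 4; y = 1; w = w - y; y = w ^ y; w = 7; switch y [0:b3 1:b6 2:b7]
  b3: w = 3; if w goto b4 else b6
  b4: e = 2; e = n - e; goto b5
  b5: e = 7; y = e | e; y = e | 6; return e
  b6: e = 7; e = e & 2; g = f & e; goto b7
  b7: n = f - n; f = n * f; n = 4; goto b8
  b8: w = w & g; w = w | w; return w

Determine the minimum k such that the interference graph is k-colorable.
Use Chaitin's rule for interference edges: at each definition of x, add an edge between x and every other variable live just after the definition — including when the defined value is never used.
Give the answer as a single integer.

Block summaries:
  b0: {g,n} / ∅
  b1: {e,n} / {n}
  b2: {f,w,y} / ∅
  b3: {w} / ∅
  b4: {e} / {n}
  b5: {e,y} / ∅
  b6: {e,g} / {f}
  b7: {f,n} / {f,n}
  b8: {w} / {g,w}

Liveness:
  live b0: ∅→{g,n}
  live b1: {n}→∅
  live b2: {g,n}→{f,g,n,w}
  live b3: {f,n}→{f,n,w}
  live b4: {n}→∅
  live b5: ∅→∅
  live b6: {f,n,w}→{f,g,n,w}
  live b7: {f,g,n,w}→{g,w}
  live b8: {g,w}→∅

Interference:
  e↔{f,n,w,y}
  f↔{e,g,n,w,y}
  g↔{f,n,w,y}
  n↔{e,f,g,w,y}
  w↔{e,f,g,n,y}
  y↔{e,f,g,n,w}

Colouring:
  clique {e,f,n,w,y} ⇒ need ≥ 5
  5-colouring: r0={f}  r1={n}  r2={w}  r3={y}  r4={e,g}
  χ = 5

Answer: 5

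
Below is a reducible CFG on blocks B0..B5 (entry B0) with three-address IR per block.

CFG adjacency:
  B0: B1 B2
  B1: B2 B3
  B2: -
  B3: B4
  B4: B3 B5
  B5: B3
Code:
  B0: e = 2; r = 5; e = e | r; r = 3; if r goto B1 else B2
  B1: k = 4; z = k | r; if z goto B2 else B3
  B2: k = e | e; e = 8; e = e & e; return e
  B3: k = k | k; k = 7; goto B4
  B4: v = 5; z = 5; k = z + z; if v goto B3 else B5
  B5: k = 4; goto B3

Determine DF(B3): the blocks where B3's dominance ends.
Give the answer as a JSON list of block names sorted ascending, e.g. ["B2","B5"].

idom tree: B1←B0 B2←B0 B3←B1 B4←B3 B5←B4
Join-block Dom:
  B2: preds {B0,B1}: {B0} ∩ {B0,B1} = {B0}; idom=B0
  B3: preds {B1,B4,B5}: {B0,B1} ∩ {B0,B1,B3,B4} ∩ {B0,B1,B3,B4,B5} = {B0,B1}; idom=B1

DF walk-up:
  join B2 pred B0: · stop@B0
  join B2 pred B1: B1 stop@B0
  join B3 pred B1: · stop@B1
  join B3 pred B4: B4→B3 stop@B1
  join B3 pred B5: B5→B4→B3 stop@B1
  DF(B0)=∅
  DF(B1)={B2}
  DF(B2)=∅
  DF(B3)={B3}
  DF(B4)={B3}
  DF(B5)={B3}

DF(B3) = ["B3"]

Answer: ["B3"]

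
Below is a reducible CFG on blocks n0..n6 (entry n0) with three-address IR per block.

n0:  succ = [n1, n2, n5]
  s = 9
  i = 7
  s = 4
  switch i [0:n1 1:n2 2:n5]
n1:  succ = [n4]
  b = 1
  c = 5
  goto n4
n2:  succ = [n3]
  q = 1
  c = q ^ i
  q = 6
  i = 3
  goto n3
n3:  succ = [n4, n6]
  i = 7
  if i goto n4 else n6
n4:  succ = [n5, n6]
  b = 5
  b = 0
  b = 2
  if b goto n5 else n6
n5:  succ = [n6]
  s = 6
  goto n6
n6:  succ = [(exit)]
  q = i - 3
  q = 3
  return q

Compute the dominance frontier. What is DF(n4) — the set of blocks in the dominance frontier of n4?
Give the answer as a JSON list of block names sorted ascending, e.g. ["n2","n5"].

Answer: ["n5", "n6"]

Derivation:
idom tree: n1←n0 n2←n0 n3←n2 n4←n0 n5←n0 n6←n0
Dom at joins:
  n4: preds {n1,n3}: {n0,n1} ∩ {n0,n2,n3} = {n0}; idom=n0
  n5: preds {n0,n4}: {n0} ∩ {n0,n4} = {n0}; idom=n0
  n6: preds {n3,n4,n5}: {n0,n2,n3} ∩ {n0,n4} ∩ {n0,n5} = {n0}; idom=n0

Frontier:
  join n4 pred n1: n1 stop@n0
  join n4 pred n3: n3→n2 stop@n0
  join n5 pred n0: · stop@n0
  join n5 pred n4: n4 stop@n0
  join n6 pred n3: n3→n2 stop@n0
  join n6 pred n4: n4 stop@n0
  join n6 pred n5: n5 stop@n0
  n0 → ∅
  n1 → {n4}
  n2 → {n4,n6}
  n3 → {n4,n6}
  n4 → {n5,n6}
  n5 → {n6}
  n6 → ∅

DF(n4) = ["n5", "n6"]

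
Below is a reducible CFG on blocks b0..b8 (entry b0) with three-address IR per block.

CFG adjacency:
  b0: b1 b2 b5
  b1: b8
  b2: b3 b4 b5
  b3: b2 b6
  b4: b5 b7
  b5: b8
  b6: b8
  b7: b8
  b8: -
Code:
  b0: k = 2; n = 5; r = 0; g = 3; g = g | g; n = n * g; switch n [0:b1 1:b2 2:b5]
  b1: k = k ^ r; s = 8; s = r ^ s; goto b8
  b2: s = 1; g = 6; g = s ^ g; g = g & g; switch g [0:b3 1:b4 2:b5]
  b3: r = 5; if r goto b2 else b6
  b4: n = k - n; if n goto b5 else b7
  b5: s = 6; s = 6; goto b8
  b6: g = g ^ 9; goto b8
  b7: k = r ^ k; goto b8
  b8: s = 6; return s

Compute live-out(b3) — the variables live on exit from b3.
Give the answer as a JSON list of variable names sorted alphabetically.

Answer: ["g", "k", "n", "r"]

Working:
def/use:
  b0: {g,k,n,r} / ∅
  b1: {k,s} / {k,r}
  b2: {g,s} / ∅
  b3: {r} / ∅
  b4: {n} / {k,n}
  b5: {s} / ∅
  b6: {g} / {g}
  b7: {k} / {k,r}
  b8: {s} / ∅

Backward fixpoint:
  live b0: ∅→{k,n,r}
  live b1: {k,r}→∅
  live b2: {k,n,r}→{g,k,n,r}
  live b3: {g,k,n}→{g,k,n,r}
  live b4: {k,n,r}→{k,r}
  live b5: ∅→∅
  live b6: {g}→∅
  live b7: {k,r}→∅
  live b8: ∅→∅

live-out(b3) = ["g", "k", "n", "r"]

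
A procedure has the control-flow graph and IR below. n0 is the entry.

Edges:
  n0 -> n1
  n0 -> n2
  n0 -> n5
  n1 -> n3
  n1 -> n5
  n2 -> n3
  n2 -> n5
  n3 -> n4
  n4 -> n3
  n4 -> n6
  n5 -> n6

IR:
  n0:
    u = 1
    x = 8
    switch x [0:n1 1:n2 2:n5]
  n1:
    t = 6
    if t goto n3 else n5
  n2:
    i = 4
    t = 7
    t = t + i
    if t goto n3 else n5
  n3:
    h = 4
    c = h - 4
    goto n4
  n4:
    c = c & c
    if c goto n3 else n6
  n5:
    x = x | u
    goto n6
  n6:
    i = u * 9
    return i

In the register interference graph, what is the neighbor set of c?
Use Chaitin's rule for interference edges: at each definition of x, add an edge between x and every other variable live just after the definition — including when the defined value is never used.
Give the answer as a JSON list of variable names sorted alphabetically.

Per-block:
  n0 def {u,x} use ∅
  n1 def {t} use ∅
  n2 def {i,t} use ∅
  n3 def {c,h} use ∅
  n4 def {c} use {c}
  n5 def {x} use {u,x}
  n6 def {i} use {u}

Live sets:
  n0: in=∅ out={u,x}
  n1: in={u,x} out={u,x}
  n2: in={u,x} out={u,x}
  n3: in={u} out={c,u}
  n4: in={c,u} out={u}
  n5: in={u,x} out={u}
  n6: in={u} out=∅

Interfere edges:
  c↔{u}
  h↔{u}
  i↔{t,u,x}
  t↔{i,u,x}
  u↔{c,h,i,t,x}
  x↔{i,t,u}

N(c) = ["u"]

Answer: ["u"]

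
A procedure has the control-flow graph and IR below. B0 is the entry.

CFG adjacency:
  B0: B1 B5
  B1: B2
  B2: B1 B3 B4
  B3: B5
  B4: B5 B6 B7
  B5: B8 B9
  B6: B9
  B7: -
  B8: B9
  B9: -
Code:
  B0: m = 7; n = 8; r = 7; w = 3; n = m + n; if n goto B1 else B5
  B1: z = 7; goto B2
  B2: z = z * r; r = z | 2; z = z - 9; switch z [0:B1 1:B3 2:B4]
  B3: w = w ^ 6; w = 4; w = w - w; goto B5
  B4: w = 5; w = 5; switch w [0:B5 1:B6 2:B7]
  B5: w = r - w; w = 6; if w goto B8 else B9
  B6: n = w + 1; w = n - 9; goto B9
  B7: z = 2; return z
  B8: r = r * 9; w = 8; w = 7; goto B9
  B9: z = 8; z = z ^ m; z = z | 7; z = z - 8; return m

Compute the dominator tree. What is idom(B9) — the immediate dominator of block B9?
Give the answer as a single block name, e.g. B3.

Answer: B0

Working:
idom tree: B1←B0 B2←B1 B3←B2 B4←B2 B5←B0 B6←B4 B7←B4 B8←B5 B9←B0
Dom at joins:
  B1: preds {B0,B2}: {B0} ∩ {B0,B1,B2} = {B0}; idom=B0
  B5: preds {B0,B3,B4}: {B0} ∩ {B0,B1,B2,B3} ∩ {B0,B1,B2,B4} = {B0}; idom=B0
  B9: preds {B5,B6,B8}: {B0,B5} ∩ {B0,B1,B2,B4,B6} ∩ {B0,B5,B8} = {B0}; idom=B0

idom(B9) = B0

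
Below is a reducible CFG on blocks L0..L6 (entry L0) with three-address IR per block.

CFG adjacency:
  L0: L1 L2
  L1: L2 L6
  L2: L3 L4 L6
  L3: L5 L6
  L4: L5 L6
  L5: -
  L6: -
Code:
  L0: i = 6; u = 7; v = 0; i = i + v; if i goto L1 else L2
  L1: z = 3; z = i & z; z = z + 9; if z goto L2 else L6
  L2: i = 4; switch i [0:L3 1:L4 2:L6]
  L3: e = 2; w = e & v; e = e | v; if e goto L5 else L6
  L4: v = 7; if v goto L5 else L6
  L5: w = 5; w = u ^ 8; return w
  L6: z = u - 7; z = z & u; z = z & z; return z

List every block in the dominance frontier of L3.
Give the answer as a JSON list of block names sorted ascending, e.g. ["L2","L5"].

idom tree: L1←L0 L2←L0 L3←L2 L4←L2 L5←L2 L6←L0
Join-block Dom:
  L2: preds {L0,L1}: {L0} ∩ {L0,L1} = {L0}; idom=L0
  L5: preds {L3,L4}: {L0,L2,L3} ∩ {L0,L2,L4} = {L0,L2}; idom=L2
  L6: preds {L1,L2,L3,L4}: {L0,L1} ∩ {L0,L2} ∩ {L0,L2,L3} ∩ {L0,L2,L4} = {L0}; idom=L0

DF walk-up:
  join L2 pred L0: · stop@L0
  join L2 pred L1: L1 stop@L0
  join L5 pred L3: L3 stop@L2
  join L5 pred L4: L4 stop@L2
  join L6 pred L1: L1 stop@L0
  join L6 pred L2: L2 stop@L0
  join L6 pred L3: L3→L2 stop@L0
  join L6 pred L4: L4→L2 stop@L0
  L0 → ∅
  L1 → {L2,L6}
  L2 → {L6}
  L3 → {L5,L6}
  L4 → {L5,L6}
  L5 → ∅
  L6 → ∅

DF(L3) = ["L5", "L6"]

Answer: ["L5", "L6"]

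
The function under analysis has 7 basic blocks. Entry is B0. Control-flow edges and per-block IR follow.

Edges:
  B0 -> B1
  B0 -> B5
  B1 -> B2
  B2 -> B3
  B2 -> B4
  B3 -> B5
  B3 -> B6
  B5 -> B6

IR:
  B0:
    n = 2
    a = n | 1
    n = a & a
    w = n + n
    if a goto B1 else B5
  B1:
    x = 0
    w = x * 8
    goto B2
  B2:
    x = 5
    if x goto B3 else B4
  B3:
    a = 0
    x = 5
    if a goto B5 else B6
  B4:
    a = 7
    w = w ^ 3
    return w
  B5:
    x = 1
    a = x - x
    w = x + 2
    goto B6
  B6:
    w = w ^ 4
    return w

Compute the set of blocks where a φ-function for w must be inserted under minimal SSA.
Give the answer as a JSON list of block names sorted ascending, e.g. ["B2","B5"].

Answer: ["B5", "B6"]

Analysis:
idom tree: B1←B0 B2←B1 B3←B2 B4←B2 B5←B0 B6←B0
Dom∩ at merges:
  B5: preds {B0,B3}: {B0} ∩ {B0,B1,B2,B3} = {B0}; idom=B0
  B6: preds {B3,B5}: {B0,B1,B2,B3} ∩ {B0,B5} = {B0}; idom=B0

DF derivation:
  B5←B0: walk · to B0
  B5←B3: walk B3→B2→B1 to B0
  B6←B3: walk B3→B2→B1 to B0
  B6←B5: walk B5 to B0
  B0 → ∅
  B1 → {B5,B6}
  B2 → {B5,B6}
  B3 → {B5,B6}
  B4 → ∅
  B5 → {B6}
  B6 → ∅

φ for w: defs {B0,B1,B4,B5,B6}
  DF⁺ = {B5,B6}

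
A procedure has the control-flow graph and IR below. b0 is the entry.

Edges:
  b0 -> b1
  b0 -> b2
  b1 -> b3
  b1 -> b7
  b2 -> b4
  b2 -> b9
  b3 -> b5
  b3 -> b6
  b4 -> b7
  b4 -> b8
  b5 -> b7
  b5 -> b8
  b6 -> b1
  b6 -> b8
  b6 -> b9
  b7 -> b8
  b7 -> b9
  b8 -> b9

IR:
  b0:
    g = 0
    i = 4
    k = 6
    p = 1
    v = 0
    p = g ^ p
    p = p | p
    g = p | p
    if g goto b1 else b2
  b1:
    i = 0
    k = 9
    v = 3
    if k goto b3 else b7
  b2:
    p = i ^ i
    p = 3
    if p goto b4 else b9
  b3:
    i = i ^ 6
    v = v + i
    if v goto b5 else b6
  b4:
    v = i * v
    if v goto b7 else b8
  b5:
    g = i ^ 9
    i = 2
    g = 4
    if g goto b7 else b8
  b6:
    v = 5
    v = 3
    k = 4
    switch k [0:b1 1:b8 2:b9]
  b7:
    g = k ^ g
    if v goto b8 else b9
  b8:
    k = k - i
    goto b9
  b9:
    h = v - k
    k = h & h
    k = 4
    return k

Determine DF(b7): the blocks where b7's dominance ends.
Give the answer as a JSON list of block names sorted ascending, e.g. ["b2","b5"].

Answer: ["b8", "b9"]

Working:
idom tree: b1←b0 b2←b0 b3←b1 b4←b2 b5←b3 b6←b3 b7←b0 b8←b0 b9←b0
Dom∩ at merges:
  b1: preds {b0,b6}: {b0} ∩ {b0,b1,b3,b6} = {b0}; idom=b0
  b7: preds {b1,b4,b5}: {b0,b1} ∩ {b0,b2,b4} ∩ {b0,b1,b3,b5} = {b0}; idom=b0
  b8: preds {b4,b5,b6,b7}: {b0,b2,b4} ∩ {b0,b1,b3,b5} ∩ {b0,b1,b3,b6} ∩ {b0,b7} = {b0}; idom=b0
  b9: preds {b2,b6,b7,b8}: {b0,b2} ∩ {b0,b1,b3,b6} ∩ {b0,b7} ∩ {b0,b8} = {b0}; idom=b0

DF derivation:
  join b1 pred b0: · stop@b0
  join b1 pred b6: b6→b3→b1 stop@b0
  join b7 pred b1: b1 stop@b0
  join b7 pred b4: b4→b2 stop@b0
  join b7 pred b5: b5→b3→b1 stop@b0
  join b8 pred b4: b4→b2 stop@b0
  join b8 pred b5: b5→b3→b1 stop@b0
  join b8 pred b6: b6→b3→b1 stop@b0
  join b8 pred b7: b7 stop@b0
  join b9 pred b2: b2 stop@b0
  join b9 pred b6: b6→b3→b1 stop@b0
  join b9 pred b7: b7 stop@b0
  join b9 pred b8: b8 stop@b0
  b0: DF=∅
  b1: DF={b1,b7,b8,b9}
  b2: DF={b7,b8,b9}
  b3: DF={b1,b7,b8,b9}
  b4: DF={b7,b8}
  b5: DF={b7,b8}
  b6: DF={b1,b8,b9}
  b7: DF={b8,b9}
  b8: DF={b9}
  b9: DF=∅

DF(b7) = ["b8", "b9"]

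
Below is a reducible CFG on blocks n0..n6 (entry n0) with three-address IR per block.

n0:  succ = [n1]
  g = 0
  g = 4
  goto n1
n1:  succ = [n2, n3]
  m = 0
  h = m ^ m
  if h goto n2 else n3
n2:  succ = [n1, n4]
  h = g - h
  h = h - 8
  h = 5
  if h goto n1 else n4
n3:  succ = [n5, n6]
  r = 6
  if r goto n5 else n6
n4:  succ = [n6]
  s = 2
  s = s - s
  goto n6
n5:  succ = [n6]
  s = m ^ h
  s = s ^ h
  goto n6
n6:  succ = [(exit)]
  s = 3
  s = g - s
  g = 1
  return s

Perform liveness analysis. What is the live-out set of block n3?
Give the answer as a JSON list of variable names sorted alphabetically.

Block summaries:
  n0: {g} / ∅
  n1: {h,m} / ∅
  n2: {h} / {g,h}
  n3: {r} / ∅
  n4: {s} / ∅
  n5: {s} / {h,m}
  n6: {g,s} / {g}

Backward fixpoint:
  n0 li=∅ lo={g}
  n1 li={g} lo={g,h,m}
  n2 li={g,h} lo={g}
  n3 li={g,h,m} lo={g,h,m}
  n4 li={g} lo={g}
  n5 li={g,h,m} lo={g}
  n6 li={g} lo=∅

live-out(n3) = ["g", "h", "m"]

Answer: ["g", "h", "m"]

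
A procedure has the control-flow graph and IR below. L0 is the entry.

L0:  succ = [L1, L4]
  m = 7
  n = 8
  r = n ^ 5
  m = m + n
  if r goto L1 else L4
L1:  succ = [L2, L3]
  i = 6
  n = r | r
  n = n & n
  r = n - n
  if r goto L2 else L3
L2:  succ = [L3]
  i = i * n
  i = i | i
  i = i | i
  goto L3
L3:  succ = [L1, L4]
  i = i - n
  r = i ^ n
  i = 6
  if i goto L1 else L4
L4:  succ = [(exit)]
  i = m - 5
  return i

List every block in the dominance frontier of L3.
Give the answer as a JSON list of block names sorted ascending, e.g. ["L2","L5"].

Answer: ["L1", "L4"]

Derivation:
idom tree: L1←L0 L2←L1 L3←L1 L4←L0
Dom at joins:
  L1: preds {L0,L3}: {L0} ∩ {L0,L1,L3} = {L0}; idom=L0
  L3: preds {L1,L2}: {L0,L1} ∩ {L0,L1,L2} = {L0,L1}; idom=L1
  L4: preds {L0,L3}: {L0} ∩ {L0,L1,L3} = {L0}; idom=L0

DF derivation:
  L1←L0: walk · to L0
  L1←L3: walk L3→L1 to L0
  L3←L1: walk · to L1
  L3←L2: walk L2 to L1
  L4←L0: walk · to L0
  L4←L3: walk L3→L1 to L0
  DF(L0)=∅
  DF(L1)={L1,L4}
  DF(L2)={L3}
  DF(L3)={L1,L4}
  DF(L4)=∅

DF(L3) = ["L1", "L4"]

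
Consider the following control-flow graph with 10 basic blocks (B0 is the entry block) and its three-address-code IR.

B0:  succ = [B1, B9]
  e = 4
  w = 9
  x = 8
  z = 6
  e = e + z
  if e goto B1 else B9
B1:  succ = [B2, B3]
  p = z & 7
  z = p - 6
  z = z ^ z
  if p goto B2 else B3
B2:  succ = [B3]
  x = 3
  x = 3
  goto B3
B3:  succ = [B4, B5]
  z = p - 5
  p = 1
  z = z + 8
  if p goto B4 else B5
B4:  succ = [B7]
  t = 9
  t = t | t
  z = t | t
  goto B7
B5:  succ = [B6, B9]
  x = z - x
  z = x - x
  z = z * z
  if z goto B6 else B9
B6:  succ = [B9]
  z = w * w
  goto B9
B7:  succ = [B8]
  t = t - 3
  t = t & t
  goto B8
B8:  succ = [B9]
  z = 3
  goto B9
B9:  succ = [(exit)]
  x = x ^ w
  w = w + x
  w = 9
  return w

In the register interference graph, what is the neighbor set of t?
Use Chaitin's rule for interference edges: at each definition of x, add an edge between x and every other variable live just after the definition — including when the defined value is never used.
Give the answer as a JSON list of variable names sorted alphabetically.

Answer: ["w", "x", "z"]

Analysis:
def/use:
  B0: {e,w,x,z} / ∅
  B1: {p,z} / {z}
  B2: {x} / ∅
  B3: {p,z} / {p}
  B4: {t,z} / ∅
  B5: {x,z} / {x,z}
  B6: {z} / {w}
  B7: {t} / {t}
  B8: {z} / ∅
  B9: {w,x} / {w,x}

Backward fixpoint:
  live B0: ∅→{w,x,z}
  live B1: {w,x,z}→{p,w,x}
  live B2: {p,w}→{p,w,x}
  live B3: {p,w,x}→{w,x,z}
  live B4: {w,x}→{t,w,x}
  live B5: {w,x,z}→{w,x}
  live B6: {w,x}→{w,x}
  live B7: {t,w,x}→{w,x}
  live B8: {w,x}→{w,x}
  live B9: {w,x}→∅

Interference:
  e — {w,x,z}
  p — {w,x,z}
  t — {w,x,z}
  w — {e,p,t,x,z}
  x — {e,p,t,w,z}
  z — {e,p,t,w,x}

N(t) = ["w", "x", "z"]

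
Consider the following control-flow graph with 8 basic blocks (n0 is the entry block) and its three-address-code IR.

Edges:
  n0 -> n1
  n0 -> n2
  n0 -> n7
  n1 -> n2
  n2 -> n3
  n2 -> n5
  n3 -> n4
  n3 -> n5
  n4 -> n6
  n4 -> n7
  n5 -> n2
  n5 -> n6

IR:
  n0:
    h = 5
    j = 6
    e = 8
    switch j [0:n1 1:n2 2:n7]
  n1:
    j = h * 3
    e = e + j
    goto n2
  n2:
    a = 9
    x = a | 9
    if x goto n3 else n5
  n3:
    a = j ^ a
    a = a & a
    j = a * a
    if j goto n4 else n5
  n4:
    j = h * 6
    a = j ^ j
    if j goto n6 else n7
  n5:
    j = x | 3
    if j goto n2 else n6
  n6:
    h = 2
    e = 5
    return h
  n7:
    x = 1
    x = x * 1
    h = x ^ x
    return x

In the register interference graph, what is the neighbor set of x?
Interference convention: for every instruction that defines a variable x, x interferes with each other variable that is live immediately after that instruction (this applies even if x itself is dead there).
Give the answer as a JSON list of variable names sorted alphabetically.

Answer: ["a", "h", "j"]

Derivation:
def/use:
  n0 def {e,h,j} use ∅
  n1 def {e,j} use {e,h}
  n2 def {a,x} use ∅
  n3 def {a,j} use {a,j}
  n4 def {a,j} use {h}
  n5 def {j} use {x}
  n6 def {e,h} use ∅
  n7 def {h,x} use ∅

Liveness:
  live n0: ∅→{e,h,j}
  live n1: {e,h}→{h,j}
  live n2: {h,j}→{a,h,j,x}
  live n3: {a,h,j,x}→{h,x}
  live n4: {h}→∅
  live n5: {h,x}→{h,j}
  live n6: ∅→∅
  live n7: ∅→∅

Interfere edges:
  a↔{h,j,x}
  e↔{h,j}
  h↔{a,e,j,x}
  j↔{a,e,h,x}
  x↔{a,h,j}

N(x) = ["a", "h", "j"]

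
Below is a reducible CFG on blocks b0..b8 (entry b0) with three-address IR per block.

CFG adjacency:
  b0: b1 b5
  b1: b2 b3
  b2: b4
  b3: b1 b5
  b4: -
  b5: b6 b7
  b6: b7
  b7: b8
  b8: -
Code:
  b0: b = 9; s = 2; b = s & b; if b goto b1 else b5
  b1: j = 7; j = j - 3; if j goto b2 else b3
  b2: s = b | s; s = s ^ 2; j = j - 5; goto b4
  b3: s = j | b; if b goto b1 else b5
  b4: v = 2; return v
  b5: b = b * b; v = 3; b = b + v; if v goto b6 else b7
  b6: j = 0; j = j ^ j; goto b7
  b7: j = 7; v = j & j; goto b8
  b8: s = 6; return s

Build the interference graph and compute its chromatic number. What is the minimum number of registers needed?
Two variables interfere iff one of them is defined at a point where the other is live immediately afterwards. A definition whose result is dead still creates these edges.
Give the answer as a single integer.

Answer: 3

Analysis:
Per-block:
  b0 def {b,s} use ∅
  b1 def {j} use ∅
  b2 def {j,s} use {b,j,s}
  b3 def {s} use {b,j}
  b4 def {v} use ∅
  b5 def {b,v} use {b}
  b6 def {j} use ∅
  b7 def {j,v} use ∅
  b8 def {s} use ∅

Liveness:
  b0: in=∅ out={b,s}
  b1: in={b,s} out={b,j,s}
  b2: in={b,j,s} out=∅
  b3: in={b,j} out={b,s}
  b4: in=∅ out=∅
  b5: in={b} out=∅
  b6: in=∅ out=∅
  b7: in=∅ out=∅
  b8: in=∅ out=∅

Interfere edges:
  b↔{j,s,v}
  j↔{b,s}
  s↔{b,j}
  v↔{b}

Colouring:
  {b,j,s} pairwise interfere (3-clique) ⇒ χ ≥ 3
  3-colouring: r0={b}  r1={j,v}  r2={s}
  χ = 3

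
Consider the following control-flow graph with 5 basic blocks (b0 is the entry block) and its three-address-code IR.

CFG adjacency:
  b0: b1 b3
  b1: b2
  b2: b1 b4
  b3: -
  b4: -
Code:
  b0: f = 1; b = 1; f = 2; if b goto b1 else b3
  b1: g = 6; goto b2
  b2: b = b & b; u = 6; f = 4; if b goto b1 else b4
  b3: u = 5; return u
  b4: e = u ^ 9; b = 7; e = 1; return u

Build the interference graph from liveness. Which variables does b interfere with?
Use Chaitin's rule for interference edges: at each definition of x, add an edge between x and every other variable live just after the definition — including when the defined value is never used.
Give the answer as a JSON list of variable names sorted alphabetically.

Answer: ["f", "g", "u"]

Analysis:
Block summaries:
  b0: def={b,f} ue=∅
  b1: def={g} ue=∅
  b2: def={b,f,u} ue={b}
  b3: def={u} ue=∅
  b4: def={b,e} ue={u}

Backward fixpoint:
  b0 li=∅ lo={b}
  b1 li={b} lo={b}
  b2 li={b} lo={b,u}
  b3 li=∅ lo=∅
  b4 li={u} lo=∅

Interference:
  b — {f,g,u}
  e — {u}
  f — {b,u}
  g — {b}
  u — {b,e,f}

N(b) = ["f", "g", "u"]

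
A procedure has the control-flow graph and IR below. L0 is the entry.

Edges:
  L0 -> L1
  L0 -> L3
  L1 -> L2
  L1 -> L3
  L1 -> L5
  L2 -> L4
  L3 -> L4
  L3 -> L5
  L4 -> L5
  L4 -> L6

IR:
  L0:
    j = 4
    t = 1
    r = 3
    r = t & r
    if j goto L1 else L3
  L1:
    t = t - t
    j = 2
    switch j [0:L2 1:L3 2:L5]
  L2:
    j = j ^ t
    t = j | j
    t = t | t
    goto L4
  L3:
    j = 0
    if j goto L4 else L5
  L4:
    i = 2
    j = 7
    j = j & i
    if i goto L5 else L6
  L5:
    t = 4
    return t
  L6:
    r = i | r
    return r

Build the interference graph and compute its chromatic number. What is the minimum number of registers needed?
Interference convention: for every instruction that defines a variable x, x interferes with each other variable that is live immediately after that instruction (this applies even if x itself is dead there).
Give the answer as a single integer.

def/use:
  L0: def={j,r,t} ue=∅
  L1: def={j,t} ue={t}
  L2: def={j,t} ue={j,t}
  L3: def={j} ue=∅
  L4: def={i,j} ue=∅
  L5: def={t} ue=∅
  L6: def={r} ue={i,r}

Live sets:
  L0: in=∅ out={r,t}
  L1: in={r,t} out={j,r,t}
  L2: in={j,r,t} out={r}
  L3: in={r} out={r}
  L4: in={r} out={i,r}
  L5: in=∅ out=∅
  L6: in={i,r} out=∅

Interfere edges:
  i↔{j,r}
  j↔{i,r,t}
  r↔{i,j,t}
  t↔{j,r}

Chromatic number:
  lower bound: {i,j,r} mutually conflict ⇒ χ ≥ 3
  assign i→c2 j→c0 r→c1 t→c2 — no edge inside a register ⇒ χ ≤ 3
  χ = 3

Answer: 3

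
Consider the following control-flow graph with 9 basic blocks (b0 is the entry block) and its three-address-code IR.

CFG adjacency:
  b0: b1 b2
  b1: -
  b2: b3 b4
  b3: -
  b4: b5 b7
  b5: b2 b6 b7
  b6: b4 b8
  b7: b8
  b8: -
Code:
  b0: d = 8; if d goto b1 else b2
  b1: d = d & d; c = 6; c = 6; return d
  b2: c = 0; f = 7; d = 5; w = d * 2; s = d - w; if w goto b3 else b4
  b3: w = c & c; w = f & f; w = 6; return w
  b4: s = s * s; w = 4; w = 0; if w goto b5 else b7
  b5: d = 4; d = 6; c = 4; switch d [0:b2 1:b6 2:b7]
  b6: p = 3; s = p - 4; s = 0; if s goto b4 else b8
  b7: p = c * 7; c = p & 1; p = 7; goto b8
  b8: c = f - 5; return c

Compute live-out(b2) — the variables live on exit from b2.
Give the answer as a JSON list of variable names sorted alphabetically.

Block summaries:
  b0 def {d} use ∅
  b1 def {c,d} use {d}
  b2 def {c,d,f,s,w} use ∅
  b3 def {w} use {c,f}
  b4 def {s,w} use {s}
  b5 def {c,d} use ∅
  b6 def {p,s} use ∅
  b7 def {c,p} use {c}
  b8 def {c} use {f}

Live sets:
  b0 li=∅ lo={d}
  b1 li={d} lo=∅
  b2 li=∅ lo={c,f,s}
  b3 li={c,f} lo=∅
  b4 li={c,f,s} lo={c,f}
  b5 li={f} lo={c,f}
  b6 li={c,f} lo={c,f,s}
  b7 li={c,f} lo={f}
  b8 li={f} lo=∅

live-out(b2) = ["c", "f", "s"]

Answer: ["c", "f", "s"]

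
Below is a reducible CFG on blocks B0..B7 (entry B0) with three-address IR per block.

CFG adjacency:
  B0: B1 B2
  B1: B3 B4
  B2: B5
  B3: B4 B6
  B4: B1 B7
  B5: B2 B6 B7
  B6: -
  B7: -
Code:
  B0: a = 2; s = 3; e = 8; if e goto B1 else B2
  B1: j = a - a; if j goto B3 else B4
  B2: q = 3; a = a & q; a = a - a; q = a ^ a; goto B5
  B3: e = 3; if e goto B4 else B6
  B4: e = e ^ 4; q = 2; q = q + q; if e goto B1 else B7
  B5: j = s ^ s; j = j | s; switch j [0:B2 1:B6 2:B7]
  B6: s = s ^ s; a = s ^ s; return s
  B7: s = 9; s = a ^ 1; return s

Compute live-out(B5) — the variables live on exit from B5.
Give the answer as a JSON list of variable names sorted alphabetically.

Answer: ["a", "s"]

Working:
def/use:
  B0: def={a,e,s} ue=∅
  B1: def={j} ue={a}
  B2: def={a,q} ue={a}
  B3: def={e} ue=∅
  B4: def={e,q} ue={e}
  B5: def={j} ue={s}
  B6: def={a,s} ue={s}
  B7: def={s} ue={a}

Backward fixpoint:
  B0 li=∅ lo={a,e,s}
  B1 li={a,e,s} lo={a,e,s}
  B2 li={a,s} lo={a,s}
  B3 li={a,s} lo={a,e,s}
  B4 li={a,e,s} lo={a,e,s}
  B5 li={a,s} lo={a,s}
  B6 li={s} lo=∅
  B7 li={a} lo=∅

live-out(B5) = ["a", "s"]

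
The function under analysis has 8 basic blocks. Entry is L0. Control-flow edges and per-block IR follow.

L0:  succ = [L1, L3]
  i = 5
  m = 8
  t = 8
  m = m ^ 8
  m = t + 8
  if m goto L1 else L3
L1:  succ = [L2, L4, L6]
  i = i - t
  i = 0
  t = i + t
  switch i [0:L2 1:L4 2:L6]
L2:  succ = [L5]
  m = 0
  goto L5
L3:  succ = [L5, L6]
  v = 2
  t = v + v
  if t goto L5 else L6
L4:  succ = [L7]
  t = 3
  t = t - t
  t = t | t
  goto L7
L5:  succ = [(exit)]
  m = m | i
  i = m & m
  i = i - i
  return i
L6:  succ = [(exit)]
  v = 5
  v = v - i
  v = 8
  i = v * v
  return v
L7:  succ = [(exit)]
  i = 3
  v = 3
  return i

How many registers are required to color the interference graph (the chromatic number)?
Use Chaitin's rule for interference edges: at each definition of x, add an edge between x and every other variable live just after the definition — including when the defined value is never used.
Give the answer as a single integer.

def/use:
  L0 def {i,m,t} use ∅
  L1 def {i,t} use {i,t}
  L2 def {m} use ∅
  L3 def {t,v} use ∅
  L4 def {t} use ∅
  L5 def {i,m} use {i,m}
  L6 def {i,v} use {i}
  L7 def {i,v} use ∅

Liveness:
  L0: in=∅ out={i,m,t}
  L1: in={i,t} out={i}
  L2: in={i} out={i,m}
  L3: in={i,m} out={i,m}
  L4: in=∅ out=∅
  L5: in={i,m} out=∅
  L6: in={i} out=∅
  L7: in=∅ out=∅

Conflict graph:
  i↔{m,t,v}
  m↔{i,t,v}
  t↔{i,m}
  v↔{i,m}

Registers:
  lower bound: {i,m,t} mutually conflict ⇒ χ ≥ 3
  assign i→r0 m→r1 t→r2 v→r2 — no edge inside a register ⇒ χ ≤ 3
  χ = 3

Answer: 3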